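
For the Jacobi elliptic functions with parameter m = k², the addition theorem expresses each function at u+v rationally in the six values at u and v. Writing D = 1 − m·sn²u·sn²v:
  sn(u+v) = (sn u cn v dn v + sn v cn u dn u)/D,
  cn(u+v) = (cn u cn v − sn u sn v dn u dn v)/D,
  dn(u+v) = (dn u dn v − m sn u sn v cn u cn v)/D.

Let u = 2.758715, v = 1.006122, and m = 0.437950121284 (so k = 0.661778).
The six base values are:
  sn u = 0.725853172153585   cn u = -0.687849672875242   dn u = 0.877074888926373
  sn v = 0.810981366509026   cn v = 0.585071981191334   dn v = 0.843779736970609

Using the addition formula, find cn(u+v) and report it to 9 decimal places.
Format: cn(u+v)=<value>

m = k² = 0.437950121284
D = 1 − m·sn²u·sn²v = 0.84824466744054
cn(u+v) = (cn u·cn v − sn u·sn v·dn u·dn v)/D = -0.8380792381046987/0.84824466744054 = -0.9880159230867739

cn(u+v)=-0.988015923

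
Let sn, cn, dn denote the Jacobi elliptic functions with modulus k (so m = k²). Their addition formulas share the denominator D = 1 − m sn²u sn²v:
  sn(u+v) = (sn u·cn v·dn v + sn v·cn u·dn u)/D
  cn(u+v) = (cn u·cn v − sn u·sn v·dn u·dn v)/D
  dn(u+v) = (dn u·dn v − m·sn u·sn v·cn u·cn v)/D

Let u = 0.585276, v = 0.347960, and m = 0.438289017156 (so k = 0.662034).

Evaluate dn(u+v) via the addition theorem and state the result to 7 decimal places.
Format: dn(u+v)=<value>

dn(u+v)=0.8590894

sn u = 0.5410427511398143, cn u = 0.8409950900207807, dn u = 0.9336492154715044
sn v = 0.3381621729441866, cn v = 0.9410878517915668, dn v = 0.9746178988966223
m = k² = 0.438289017156
D = 1 − m·sn²u·sn²v = 0.9853285241005547
dn(u+v) = (dn u·dn v − m·sn u·sn v·cn u·cn v)/D = 0.8464852810476208/0.9853285241005547 = 0.8590893903333659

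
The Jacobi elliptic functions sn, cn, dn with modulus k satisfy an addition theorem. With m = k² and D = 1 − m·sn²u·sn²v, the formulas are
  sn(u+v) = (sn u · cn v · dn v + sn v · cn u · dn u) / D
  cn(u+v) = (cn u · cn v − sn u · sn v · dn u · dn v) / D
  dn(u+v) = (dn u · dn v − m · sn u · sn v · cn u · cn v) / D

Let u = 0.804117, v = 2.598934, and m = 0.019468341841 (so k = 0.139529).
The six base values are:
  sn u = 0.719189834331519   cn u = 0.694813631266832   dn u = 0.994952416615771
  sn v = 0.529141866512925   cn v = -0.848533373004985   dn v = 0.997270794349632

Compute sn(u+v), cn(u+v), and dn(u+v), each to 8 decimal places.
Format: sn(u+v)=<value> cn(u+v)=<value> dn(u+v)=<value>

m = k² = 0.019468341841
D = 1 − m·sn²u·sn²v = 0.9971805766425008
sn(u+v) = (sn u·cn v·dn v + sn v·cn u·dn u)/D = -0.2427918477106867/0.9971805766425008 = -0.2434783161623193
cn(u+v) = (cn u·cn v − sn u·sn v·dn u·dn v)/D = -0.9671717640203839/0.9971805766425008 = -0.9699063406116911
dn(u+v) = (dn u·dn v − m·sn u·sn v·cn u·cn v)/D = 0.9966049793819173/0.9971805766425008 = 0.9994227752986109

sn(u+v)=-0.24347832 cn(u+v)=-0.96990634 dn(u+v)=0.99942278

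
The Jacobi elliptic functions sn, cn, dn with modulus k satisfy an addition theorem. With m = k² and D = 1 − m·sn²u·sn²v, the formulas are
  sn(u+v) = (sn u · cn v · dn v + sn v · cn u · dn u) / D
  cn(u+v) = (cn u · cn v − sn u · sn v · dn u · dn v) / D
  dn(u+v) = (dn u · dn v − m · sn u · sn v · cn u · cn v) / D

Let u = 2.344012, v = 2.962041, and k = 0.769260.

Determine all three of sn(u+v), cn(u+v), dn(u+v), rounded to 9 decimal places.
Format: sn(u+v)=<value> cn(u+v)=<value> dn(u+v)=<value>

sn(u+v)=-0.943291013 cn(u+v)=-0.331966963 dn(u+v)=0.688078724

sn u = 0.9659397515245507, cn u = -0.2587670698228222, dn u = 0.6692261202612655
sn v = 0.7548356267776021, cn v = -0.6559140008776032, dn v = 0.8141426945155814
m = k² = 0.5917609476
D = 1 − m·sn²u·sn²v = 0.6854054759181313
sn(u+v) = (sn u·cn v·dn v + sn v·cn u·dn u)/D = -0.6465368257086048/0.6854054759181313 = -0.9432910130204896
cn(u+v) = (cn u·cn v − sn u·sn v·dn u·dn v)/D = -0.2275319745029282/0.6854054759181313 = -0.3319669633484311
dn(u+v) = (dn u·dn v − m·sn u·sn v·cn u·cn v)/D = 0.4716129254145321/0.6854054759181313 = 0.6880787241782472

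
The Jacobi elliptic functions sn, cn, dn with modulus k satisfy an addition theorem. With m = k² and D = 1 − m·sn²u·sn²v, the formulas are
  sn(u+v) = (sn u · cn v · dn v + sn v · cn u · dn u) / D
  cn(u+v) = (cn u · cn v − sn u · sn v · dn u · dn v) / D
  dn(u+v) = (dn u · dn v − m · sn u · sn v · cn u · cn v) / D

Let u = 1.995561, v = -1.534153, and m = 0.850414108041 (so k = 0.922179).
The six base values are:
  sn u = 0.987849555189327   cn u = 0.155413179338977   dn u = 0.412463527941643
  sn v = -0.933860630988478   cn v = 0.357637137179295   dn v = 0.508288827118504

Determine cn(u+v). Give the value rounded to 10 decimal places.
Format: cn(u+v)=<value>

cn(u+v)=0.9012435255

m = k² = 0.850414108041
D = 1 − m·sn²u·sn²v = 0.2762706124006283
cn(u+v) = (cn u·cn v − sn u·sn v·dn u·dn v)/D = 0.2489871007153947/0.2762706124006283 = 0.9012435255123373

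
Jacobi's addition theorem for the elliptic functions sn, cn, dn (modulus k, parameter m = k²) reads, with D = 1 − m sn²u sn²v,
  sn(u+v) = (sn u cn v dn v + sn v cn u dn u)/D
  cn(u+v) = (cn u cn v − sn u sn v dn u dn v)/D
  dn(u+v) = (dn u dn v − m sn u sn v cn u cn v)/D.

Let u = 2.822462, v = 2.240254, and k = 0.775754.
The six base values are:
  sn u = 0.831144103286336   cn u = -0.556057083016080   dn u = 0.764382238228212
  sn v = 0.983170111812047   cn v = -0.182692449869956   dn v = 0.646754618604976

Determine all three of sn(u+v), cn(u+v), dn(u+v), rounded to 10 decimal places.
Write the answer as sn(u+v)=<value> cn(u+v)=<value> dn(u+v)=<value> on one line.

sn(u+v)=-0.8628064700 cn(u+v)=-0.5055343661 dn(u+v)=0.7429692328

m = k² = 0.601794268516
D = 1 − m·sn²u·sn²v = 0.5981554908061212
sn(u+v) = (sn u·cn v·dn v + sn v·cn u·dn u)/D = -0.5160924275557851/0.5981554908061212 = -0.862806470037178
cn(u+v) = (cn u·cn v − sn u·sn v·dn u·dn v)/D = -0.3023881568466074/0.5981554908061212 = -0.5055343660543606
dn(u+v) = (dn u·dn v − m·sn u·sn v·cn u·cn v)/D = 0.4444111260907008/0.5981554908061212 = 0.7429692327855715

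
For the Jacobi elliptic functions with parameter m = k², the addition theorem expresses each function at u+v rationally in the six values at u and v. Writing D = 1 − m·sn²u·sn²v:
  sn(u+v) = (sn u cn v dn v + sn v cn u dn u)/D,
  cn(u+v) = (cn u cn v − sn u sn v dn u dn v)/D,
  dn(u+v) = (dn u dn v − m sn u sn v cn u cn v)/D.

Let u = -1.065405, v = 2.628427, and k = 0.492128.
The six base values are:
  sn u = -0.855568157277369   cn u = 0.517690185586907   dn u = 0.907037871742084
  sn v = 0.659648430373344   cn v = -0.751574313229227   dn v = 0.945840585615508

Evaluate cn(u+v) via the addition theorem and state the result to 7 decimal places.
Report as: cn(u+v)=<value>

m = k² = 0.242189968384
D = 1 − m·sn²u·sn²v = 0.922858080279739
cn(u+v) = (cn u·cn v − sn u·sn v·dn u·dn v)/D = 0.09510144131801745/0.922858080279739 = 0.103050992725978

cn(u+v)=0.1030510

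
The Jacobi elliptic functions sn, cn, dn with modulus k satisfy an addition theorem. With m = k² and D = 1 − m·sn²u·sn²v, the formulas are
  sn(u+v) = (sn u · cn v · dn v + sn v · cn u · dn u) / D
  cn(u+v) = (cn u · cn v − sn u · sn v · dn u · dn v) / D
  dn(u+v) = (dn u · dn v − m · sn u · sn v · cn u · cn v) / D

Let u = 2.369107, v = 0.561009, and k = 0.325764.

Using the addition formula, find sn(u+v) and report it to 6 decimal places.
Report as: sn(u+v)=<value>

sn u = 0.7522628321887532, cn u = -0.6588631354897281, dn u = 0.9695078768334731
sn v = 0.5295589035334751, cn v = 0.8482731680823245, dn v = 0.9850075515850008
m = k² = 0.106122183696
D = 1 − m·sn²u·sn²v = 0.9831587650007014
sn(u+v) = (sn u·cn v·dn v + sn v·cn u·dn u)/D = 0.2902893998218516/0.9831587650007014 = 0.2952619761485262

sn(u+v)=0.295262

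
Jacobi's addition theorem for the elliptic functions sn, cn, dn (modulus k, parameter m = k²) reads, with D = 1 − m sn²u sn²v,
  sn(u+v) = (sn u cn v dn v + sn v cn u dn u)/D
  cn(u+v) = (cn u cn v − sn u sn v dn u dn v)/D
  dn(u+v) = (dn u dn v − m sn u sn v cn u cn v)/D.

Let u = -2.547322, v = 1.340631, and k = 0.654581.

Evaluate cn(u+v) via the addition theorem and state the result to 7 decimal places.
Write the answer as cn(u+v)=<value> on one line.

sn u = -0.8319759361196882, cn u = -0.5548117173580318, dn u = 0.8386987472449922
sn v = 0.9391412889009954, cn v = 0.3435311332053866, dn v = 0.7887266702283595
m = k² = 0.428476285561
D = 1 − m·sn²u·sn²v = 0.7384165944294972
cn(u+v) = (cn u·cn v − sn u·sn v·dn u·dn v)/D = 0.3262664456707454/0.7384165944294972 = 0.4418460366845084

cn(u+v)=0.4418460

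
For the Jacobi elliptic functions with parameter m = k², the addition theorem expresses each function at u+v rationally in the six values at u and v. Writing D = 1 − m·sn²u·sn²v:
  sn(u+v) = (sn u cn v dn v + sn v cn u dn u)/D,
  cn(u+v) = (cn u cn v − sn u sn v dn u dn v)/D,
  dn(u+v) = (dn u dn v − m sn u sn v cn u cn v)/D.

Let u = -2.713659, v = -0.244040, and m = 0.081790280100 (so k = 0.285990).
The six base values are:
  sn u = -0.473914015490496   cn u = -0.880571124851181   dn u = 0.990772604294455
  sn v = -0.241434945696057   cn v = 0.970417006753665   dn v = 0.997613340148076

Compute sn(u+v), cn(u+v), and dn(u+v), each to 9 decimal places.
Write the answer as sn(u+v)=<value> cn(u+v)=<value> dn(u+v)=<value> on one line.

m = k² = 0.0817902801
D = 1 − m·sn²u·sn²v = 0.9989292179989006
sn(u+v) = (sn u·cn v·dn v + sn v·cn u·dn u)/D = -0.2481577178373563/0.9989292179989006 = -0.2484237254912584
cn(u+v) = (cn u·cn v − sn u·sn v·dn u·dn v)/D = -0.9676142463035826/0.9989292179989006 = -0.9686514608532028
dn(u+v) = (dn u·dn v − m·sn u·sn v·cn u·cn v)/D = 0.9964049141068081/0.9989292179989006 = 0.9974729902313306

sn(u+v)=-0.248423725 cn(u+v)=-0.968651461 dn(u+v)=0.997472990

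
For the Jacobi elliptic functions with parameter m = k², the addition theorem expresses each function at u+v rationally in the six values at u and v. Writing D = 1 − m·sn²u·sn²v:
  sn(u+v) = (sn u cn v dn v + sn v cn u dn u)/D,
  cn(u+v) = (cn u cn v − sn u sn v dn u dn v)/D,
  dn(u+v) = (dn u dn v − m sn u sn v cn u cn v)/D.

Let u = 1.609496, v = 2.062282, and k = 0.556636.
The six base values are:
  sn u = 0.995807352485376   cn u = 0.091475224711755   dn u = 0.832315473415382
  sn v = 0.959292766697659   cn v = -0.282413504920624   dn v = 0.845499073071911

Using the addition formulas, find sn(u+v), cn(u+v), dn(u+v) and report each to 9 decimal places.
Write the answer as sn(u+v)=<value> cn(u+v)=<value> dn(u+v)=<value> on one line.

sn(u+v)=-0.229684536 cn(u+v)=-0.973265130 dn(u+v)=0.991793428

m = k² = 0.309843636496
D = 1 − m·sn²u·sn²v = 0.7172545806623342
sn(u+v) = (sn u·cn v·dn v + sn v·cn u·dn u)/D = -0.1647422856892764/0.7172545806623342 = -0.2296845361895751
cn(u+v) = (cn u·cn v − sn u·sn v·dn u·dn v)/D = -0.6980788728983092/0.7172545806623342 = -0.9732651302884429
dn(u+v) = (dn u·dn v − m·sn u·sn v·cn u·cn v)/D = 0.7113683790938812/0.7172545806623342 = 0.9917934277073316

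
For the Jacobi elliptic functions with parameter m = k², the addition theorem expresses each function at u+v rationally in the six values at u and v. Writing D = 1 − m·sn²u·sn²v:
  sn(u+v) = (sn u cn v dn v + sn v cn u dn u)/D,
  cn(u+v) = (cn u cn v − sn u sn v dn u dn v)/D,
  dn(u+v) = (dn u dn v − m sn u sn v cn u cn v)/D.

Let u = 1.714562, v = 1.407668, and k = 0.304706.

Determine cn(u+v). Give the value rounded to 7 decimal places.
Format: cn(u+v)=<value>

sn u = 0.9949761628985367, cn u = -0.10011211347137, dn u = 0.9529348320043533
sn v = 0.9815945629692576, cn v = 0.1909767366701826, dn v = 0.9542224762641633
m = k² = 0.092845746436
D = 1 − m·sn²u·sn²v = 0.9114371359123404
cn(u+v) = (cn u·cn v − sn u·sn v·dn u·dn v)/D = -0.9072104839420089/0.9114371359123404 = -0.9953626511321588

cn(u+v)=-0.9953627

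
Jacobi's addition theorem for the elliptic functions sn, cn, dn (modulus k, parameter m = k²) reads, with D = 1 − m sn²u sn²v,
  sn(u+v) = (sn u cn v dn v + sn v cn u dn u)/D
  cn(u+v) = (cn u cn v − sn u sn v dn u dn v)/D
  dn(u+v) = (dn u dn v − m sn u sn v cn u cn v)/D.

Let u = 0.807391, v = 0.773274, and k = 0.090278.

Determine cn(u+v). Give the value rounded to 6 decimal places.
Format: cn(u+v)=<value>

sn u = 0.7220520159874582, cn u = 0.6918387718308706, dn u = 0.9978731693334161
sn v = 0.6980832078241107, cn v = 0.7160166443274901, dn v = 0.9980121660080186
m = k² = 0.008150117284
D = 1 − m·sn²u·sn²v = 0.9979293094053375
cn(u+v) = (cn u·cn v − sn u·sn v·dn u·dn v)/D = -0.006612436195113042/0.9979293094053375 = -0.00662615691591759

cn(u+v)=-0.006626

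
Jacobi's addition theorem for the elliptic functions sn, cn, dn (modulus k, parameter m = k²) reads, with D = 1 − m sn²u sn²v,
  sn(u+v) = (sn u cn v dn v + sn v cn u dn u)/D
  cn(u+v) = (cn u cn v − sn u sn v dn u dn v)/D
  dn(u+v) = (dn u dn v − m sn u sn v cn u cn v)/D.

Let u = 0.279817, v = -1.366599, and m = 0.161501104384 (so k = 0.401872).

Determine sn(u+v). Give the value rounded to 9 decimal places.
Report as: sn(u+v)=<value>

sn(u+v)=-0.872146777

sn u = 0.2756220792434062, cn u = 0.9612660762939372, dn u = 0.9938466480882207
sn v = -0.9685375877088922, cn v = 0.2488673164460129, dn v = 0.9211413881804232
m = k² = 0.161501104384
D = 1 − m·sn²u·sn²v = 0.9884910298053137
sn(u+v) = (sn u·cn v·dn v + sn v·cn u·dn u)/D = -0.8621092660159863/0.9884910298053137 = -0.8721467772811063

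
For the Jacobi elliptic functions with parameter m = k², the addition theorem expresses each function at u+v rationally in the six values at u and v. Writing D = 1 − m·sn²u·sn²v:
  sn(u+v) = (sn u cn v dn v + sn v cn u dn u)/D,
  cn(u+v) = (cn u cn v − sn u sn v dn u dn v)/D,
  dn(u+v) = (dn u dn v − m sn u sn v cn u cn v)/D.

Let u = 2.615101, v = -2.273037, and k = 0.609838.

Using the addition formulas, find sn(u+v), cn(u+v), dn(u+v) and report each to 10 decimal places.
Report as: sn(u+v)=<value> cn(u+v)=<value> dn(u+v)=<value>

sn(u+v)=0.3331526974 cn(u+v)=0.9428728866 dn(u+v)=0.9791436496

sn u = 0.7601496801387027, cn u = -0.6497480002162592, dn u = 0.8860612622410262
sn v = -0.915411629782814, cn v = -0.4025190033506149, dn v = 0.8296709071082676
m = k² = 0.371902386244
D = 1 − m·sn²u·sn²v = 0.8199222522316821
sn(u+v) = (sn u·cn v·dn v + sn v·cn u·dn u)/D = 0.2731593099881557/0.8199222522316821 = 0.3331526973986434
cn(u+v) = (cn u·cn v − sn u·sn v·dn u·dn v)/D = 0.7730824607190806/0.8199222522316821 = 0.9428728865631931
dn(u+v) = (dn u·dn v − m·sn u·sn v·cn u·cn v)/D = 0.8028216664004417/0.8199222522316821 = 0.9791436495537283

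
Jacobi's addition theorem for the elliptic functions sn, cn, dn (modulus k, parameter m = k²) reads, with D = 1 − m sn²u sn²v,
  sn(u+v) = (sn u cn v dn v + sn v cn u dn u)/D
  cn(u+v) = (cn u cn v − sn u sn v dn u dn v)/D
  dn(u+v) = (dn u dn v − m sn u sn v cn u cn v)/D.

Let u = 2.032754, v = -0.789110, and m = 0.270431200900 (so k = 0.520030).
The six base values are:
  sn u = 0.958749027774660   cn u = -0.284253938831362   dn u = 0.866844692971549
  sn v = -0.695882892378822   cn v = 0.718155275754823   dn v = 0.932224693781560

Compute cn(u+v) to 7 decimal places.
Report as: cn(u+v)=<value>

m = k² = 0.2704312009
D = 1 − m·sn²u·sn²v = 0.8796242545318285
cn(u+v) = (cn u·cn v − sn u·sn v·dn u·dn v)/D = 0.3350033213881265/0.8796242545318285 = 0.3808482083823721

cn(u+v)=0.3808482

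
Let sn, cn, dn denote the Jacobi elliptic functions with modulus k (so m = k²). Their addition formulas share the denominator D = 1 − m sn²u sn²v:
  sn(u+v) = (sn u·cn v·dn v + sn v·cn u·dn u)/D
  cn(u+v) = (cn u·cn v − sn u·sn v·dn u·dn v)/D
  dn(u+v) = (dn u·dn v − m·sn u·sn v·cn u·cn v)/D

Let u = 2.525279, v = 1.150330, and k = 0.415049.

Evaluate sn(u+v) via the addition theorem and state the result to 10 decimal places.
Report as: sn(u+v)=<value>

sn(u+v)=-0.3729865184

sn u = 0.68533800597665, cn u = -0.7282251146204374, dn u = 0.9586912169378888
sn v = 0.8987302918367932, cn v = 0.4385018386905037, dn v = 0.9278244642551979
m = k² = 0.172265672401
D = 1 − m·sn²u·sn²v = 0.9346467579868566
sn(u+v) = (sn u·cn v·dn v + sn v·cn u·dn u)/D = -0.3486106401701541/0.9346467579868566 = -0.3729865183730263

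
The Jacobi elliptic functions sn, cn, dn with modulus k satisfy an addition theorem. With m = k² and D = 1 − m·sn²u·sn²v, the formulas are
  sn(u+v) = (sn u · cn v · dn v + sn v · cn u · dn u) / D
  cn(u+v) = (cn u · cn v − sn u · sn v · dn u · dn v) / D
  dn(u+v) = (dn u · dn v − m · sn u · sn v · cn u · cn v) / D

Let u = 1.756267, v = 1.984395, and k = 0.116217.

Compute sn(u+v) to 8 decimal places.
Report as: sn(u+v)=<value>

sn u = 0.984036743240687, cn u = -0.177965412235811, dn u = 0.9934391672945717
sn v = 0.9188520576599869, cn v = -0.394602199859565, dn v = 0.9942820028397399
m = k² = 0.013506391089
D = 1 − m·sn²u·sn²v = 0.9889578628931429
sn(u+v) = (sn u·cn v·dn v + sn v·cn u·dn u)/D = -0.5485337801811653/0.9889578628931429 = -0.5546583942175851

sn(u+v)=-0.55465839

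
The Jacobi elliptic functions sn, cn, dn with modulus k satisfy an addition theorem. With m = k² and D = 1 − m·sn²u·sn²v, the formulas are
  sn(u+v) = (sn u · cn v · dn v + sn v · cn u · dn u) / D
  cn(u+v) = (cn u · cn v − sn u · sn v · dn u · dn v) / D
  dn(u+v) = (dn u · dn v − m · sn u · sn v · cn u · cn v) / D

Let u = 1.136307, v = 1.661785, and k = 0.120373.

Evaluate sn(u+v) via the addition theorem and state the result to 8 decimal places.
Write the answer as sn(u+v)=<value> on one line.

sn(u+v)=0.34746770

sn u = 0.9059313735761386, cn u = 0.4234245462540532, dn u = 0.9940363010955435
sn v = 0.9964207357610492, cn v = -0.08453234496575531, dn v = 0.9927808821082158
m = k² = 0.014489659129
D = 1 − m·sn²u·sn²v = 0.9881931435666462
sn(u+v) = (sn u·cn v·dn v + sn v·cn u·dn u)/D = 0.3433651999848098/0.9881931435666462 = 0.3474677012486804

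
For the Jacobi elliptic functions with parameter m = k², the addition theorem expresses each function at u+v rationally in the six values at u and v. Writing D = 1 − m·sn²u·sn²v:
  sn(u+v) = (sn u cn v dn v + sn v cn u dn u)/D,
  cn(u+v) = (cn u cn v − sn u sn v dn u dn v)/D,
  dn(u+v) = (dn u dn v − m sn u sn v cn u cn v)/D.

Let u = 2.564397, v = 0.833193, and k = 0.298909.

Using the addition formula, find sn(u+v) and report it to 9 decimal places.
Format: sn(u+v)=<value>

sn u = 0.6030815854513769, cn u = -0.7976795103858777, dn u = 0.9836178038573928
sn v = 0.735029662622751, cn v = 0.6780349512117239, dn v = 0.9755659087489461
m = k² = 0.089346590281
D = 1 − m·sn²u·sn²v = 0.9824434228049717
sn(u+v) = (sn u·cn v·dn v + sn v·cn u·dn u)/D = -0.1777938837577668/0.9824434228049717 = -0.1809711171460112

sn(u+v)=-0.180971117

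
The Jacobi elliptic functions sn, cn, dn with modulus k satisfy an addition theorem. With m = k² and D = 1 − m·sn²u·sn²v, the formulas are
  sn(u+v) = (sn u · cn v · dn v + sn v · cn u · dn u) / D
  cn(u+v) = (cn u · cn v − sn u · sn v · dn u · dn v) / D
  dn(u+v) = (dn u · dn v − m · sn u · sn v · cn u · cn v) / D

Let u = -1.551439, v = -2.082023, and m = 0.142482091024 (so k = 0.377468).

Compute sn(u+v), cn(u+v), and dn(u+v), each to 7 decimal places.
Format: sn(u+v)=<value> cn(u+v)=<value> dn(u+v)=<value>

sn(u+v)=0.3605236 cn(u+v)=-0.9327501 dn(u+v)=0.9906970

sn u = -0.9972362504313487, cn u = 0.07429576586606039, dn u = 0.9264471869937306
sn v = -0.9135282373900826, cn v = -0.4067753181929416, dn v = 0.938666007360437
m = k² = 0.142482091024
D = 1 − m·sn²u·sn²v = 0.8817502186442736
sn(u+v) = (sn u·cn v·dn v + sn v·cn u·dn u)/D = 0.3178917354572815/0.8817502186442736 = 0.3605235686202072
cn(u+v) = (cn u·cn v − sn u·sn v·dn u·dn v)/D = -0.8224526081223052/0.8817502186442736 = -0.9327501039771321
dn(u+v) = (dn u·dn v − m·sn u·sn v·cn u·cn v)/D = 0.8735473073731109/0.8817502186442736 = 0.9906970124898013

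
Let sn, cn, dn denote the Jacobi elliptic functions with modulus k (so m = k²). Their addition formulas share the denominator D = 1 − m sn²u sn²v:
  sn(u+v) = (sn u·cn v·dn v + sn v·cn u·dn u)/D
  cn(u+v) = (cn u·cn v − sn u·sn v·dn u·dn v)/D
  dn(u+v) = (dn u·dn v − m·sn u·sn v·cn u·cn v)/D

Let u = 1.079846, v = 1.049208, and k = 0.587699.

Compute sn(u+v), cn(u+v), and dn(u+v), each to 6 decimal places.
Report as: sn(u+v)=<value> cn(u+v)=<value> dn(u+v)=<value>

sn u = 0.8535228524464149, cn u = 0.5210554100589836, dn u = 0.8650912474664815
sn v = 0.8393747569722061, cn v = 0.5435531412454996, dn v = 0.8698594143613641
m = k² = 0.345390114601
D = 1 − m·sn²u·sn²v = 0.8227231529200278
sn(u+v) = (sn u·cn v·dn v + sn v·cn u·dn u)/D = 0.7819152152787105/0.8227231529200278 = 0.950398943439867
cn(u+v) = (cn u·cn v − sn u·sn v·dn u·dn v)/D = -0.2558944752555615/0.8227231529200278 = -0.3110335163746578
dn(u+v) = (dn u·dn v − m·sn u·sn v·cn u·cn v)/D = 0.6824257024006267/0.8227231529200278 = 0.8294718581561074

sn(u+v)=0.950399 cn(u+v)=-0.311034 dn(u+v)=0.829472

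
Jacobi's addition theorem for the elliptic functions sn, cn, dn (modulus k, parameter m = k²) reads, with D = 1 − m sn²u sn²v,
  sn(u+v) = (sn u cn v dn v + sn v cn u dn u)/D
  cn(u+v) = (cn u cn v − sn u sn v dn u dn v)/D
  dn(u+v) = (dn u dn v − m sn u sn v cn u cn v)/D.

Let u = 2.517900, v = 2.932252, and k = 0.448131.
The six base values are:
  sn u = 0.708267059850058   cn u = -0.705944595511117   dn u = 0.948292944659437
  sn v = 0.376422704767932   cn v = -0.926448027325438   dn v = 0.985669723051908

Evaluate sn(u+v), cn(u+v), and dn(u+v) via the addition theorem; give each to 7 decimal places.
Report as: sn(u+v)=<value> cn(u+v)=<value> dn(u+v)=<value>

m = k² = 0.200821393161
D = 1 − m·sn²u·sn²v = 0.9857256715473041
sn(u+v) = (sn u·cn v·dn v + sn v·cn u·dn u)/D = -0.8987627584802381/0.9857256715473041 = -0.9117777739007655
cn(u+v) = (cn u·cn v − sn u·sn v·dn u·dn v)/D = 0.4048216934853873/0.9857256715473041 = 0.4106839308039268
dn(u+v) = (dn u·dn v − m·sn u·sn v·cn u·cn v)/D = 0.8996870010701011/0.9857256715473041 = 0.9127154004803922

sn(u+v)=-0.9117778 cn(u+v)=0.4106839 dn(u+v)=0.9127154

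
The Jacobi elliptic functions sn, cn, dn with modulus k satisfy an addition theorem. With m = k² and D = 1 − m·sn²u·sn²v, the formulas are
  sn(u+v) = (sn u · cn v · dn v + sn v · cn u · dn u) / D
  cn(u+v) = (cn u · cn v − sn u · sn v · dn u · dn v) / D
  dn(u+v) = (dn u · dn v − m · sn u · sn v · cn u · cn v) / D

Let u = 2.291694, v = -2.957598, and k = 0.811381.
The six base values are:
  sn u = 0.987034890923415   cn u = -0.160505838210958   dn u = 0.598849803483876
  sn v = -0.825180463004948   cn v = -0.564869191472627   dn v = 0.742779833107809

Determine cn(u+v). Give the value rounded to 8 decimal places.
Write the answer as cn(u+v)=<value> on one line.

m = k² = 0.658339127161
D = 1 − m·sn²u·sn²v = 0.5632704770181792
cn(u+v) = (cn u·cn v − sn u·sn v·dn u·dn v)/D = 0.4529573978693593/0.5632704770181792 = 0.8041561138925809

cn(u+v)=0.80415611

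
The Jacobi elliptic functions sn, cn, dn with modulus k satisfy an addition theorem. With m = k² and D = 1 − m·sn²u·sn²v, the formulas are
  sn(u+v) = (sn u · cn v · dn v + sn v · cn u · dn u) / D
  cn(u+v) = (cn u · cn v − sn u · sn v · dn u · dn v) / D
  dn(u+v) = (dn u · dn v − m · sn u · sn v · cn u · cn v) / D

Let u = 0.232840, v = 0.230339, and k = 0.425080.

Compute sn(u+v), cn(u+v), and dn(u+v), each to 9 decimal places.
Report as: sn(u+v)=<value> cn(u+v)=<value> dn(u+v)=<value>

sn u = 0.2303760594809453, cn u = 0.9731016756834981, dn u = 0.9951934770693244
sn v = 0.2279531959216224, cn v = 0.9736720908340335, dn v = 0.9952942835306678
m = k² = 0.1806930064
D = 1 − m·sn²u·sn²v = 0.9995016810466471
sn(u+v) = (sn u·cn v·dn v + sn v·cn u·dn u)/D = 0.4440106429160652/0.9995016810466471 = 0.4442320121474043
cn(u+v) = (cn u·cn v − sn u·sn v·dn u·dn v)/D = 0.8954653312062595/0.9995016810466471 = 0.8959117810272775
dn(u+v) = (dn u·dn v − m·sn u·sn v·cn u·cn v)/D = 0.9815196412561957/0.9995016810466471 = 0.9820089949507427

sn(u+v)=0.444232012 cn(u+v)=0.895911781 dn(u+v)=0.982008995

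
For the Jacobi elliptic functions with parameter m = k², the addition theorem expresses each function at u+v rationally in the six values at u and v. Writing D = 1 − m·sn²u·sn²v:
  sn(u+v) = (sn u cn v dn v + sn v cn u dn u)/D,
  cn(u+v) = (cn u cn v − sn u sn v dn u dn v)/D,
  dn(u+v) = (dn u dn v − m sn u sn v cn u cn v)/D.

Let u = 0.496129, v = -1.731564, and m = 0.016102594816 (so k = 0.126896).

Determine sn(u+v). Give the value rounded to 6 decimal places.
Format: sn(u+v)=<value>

sn u = 0.4757504897208525, cn u = 0.8795802814583607, dn u = 0.9981760177367536
sn v = -0.9882957527132944, cn v = -0.1525500087475014, dn v = 0.9921049021159469
m = k² = 0.016102594816
D = 1 − m·sn²u·sn²v = 0.9964401785879045
sn(u+v) = (sn u·cn v·dn v + sn v·cn u·dn u)/D = -0.9397026438680394/0.9964401785879045 = -0.9430597682238485

sn(u+v)=-0.943060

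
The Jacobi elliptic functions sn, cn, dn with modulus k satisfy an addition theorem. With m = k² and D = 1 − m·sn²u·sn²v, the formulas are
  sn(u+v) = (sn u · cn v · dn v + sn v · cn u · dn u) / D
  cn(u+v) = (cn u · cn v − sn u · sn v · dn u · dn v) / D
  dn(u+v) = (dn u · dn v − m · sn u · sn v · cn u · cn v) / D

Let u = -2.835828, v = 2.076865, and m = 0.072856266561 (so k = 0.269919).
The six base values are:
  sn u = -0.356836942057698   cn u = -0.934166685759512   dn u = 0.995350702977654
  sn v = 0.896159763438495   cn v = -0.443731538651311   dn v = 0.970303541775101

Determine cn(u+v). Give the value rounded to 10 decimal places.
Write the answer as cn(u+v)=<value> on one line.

cn(u+v)=0.7287928677

m = k² = 0.072856266561
D = 1 − m·sn²u·sn²v = 0.9925496373649446
cn(u+v) = (cn u·cn v − sn u·sn v·dn u·dn v)/D = 0.7233630965410723/0.9925496373649446 = 0.7287928676912138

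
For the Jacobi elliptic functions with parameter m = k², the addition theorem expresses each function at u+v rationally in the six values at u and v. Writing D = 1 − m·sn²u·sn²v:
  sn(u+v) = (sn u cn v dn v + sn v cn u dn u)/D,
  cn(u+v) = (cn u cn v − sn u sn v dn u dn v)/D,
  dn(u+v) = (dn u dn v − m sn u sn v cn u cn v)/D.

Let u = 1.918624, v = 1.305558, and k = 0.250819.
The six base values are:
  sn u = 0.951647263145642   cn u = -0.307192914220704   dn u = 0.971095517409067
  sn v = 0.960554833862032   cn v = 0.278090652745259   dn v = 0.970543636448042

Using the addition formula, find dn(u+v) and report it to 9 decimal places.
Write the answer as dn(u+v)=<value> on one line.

dn(u+v)=0.999969093

m = k² = 0.062910170761
D = 1 − m·sn²u·sn²v = 0.9474325157012351
dn(u+v) = (dn u·dn v − m·sn u·sn v·cn u·cn v)/D = 0.9474032337430778/0.9474325157012351 = 0.9999690933573927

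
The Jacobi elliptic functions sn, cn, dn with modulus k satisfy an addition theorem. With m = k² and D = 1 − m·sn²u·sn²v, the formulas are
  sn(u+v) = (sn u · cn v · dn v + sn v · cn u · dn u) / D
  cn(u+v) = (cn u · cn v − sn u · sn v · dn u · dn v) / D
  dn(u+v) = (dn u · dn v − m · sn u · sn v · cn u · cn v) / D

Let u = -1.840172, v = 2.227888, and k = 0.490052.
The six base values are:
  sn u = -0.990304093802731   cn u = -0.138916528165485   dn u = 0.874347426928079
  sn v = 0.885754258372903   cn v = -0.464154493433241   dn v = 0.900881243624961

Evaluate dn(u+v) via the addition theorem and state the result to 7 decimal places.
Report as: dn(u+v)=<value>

m = k² = 0.240150962704
D = 1 − m·sn²u·sn²v = 0.8152229715536476
dn(u+v) = (dn u·dn v − m·sn u·sn v·cn u·cn v)/D = 0.801265788701564/0.8152229715536476 = 0.9828793062277378

dn(u+v)=0.9828793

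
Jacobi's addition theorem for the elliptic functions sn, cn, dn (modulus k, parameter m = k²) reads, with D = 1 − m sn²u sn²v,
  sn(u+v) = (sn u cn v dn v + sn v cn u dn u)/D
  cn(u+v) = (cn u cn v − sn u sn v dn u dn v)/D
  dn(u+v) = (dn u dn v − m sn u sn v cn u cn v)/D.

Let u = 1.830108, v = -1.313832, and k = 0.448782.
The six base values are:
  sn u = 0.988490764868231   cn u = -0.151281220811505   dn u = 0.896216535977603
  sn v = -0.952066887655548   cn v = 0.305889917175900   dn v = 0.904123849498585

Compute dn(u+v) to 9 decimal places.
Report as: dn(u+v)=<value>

dn(u+v)=0.975537897

m = k² = 0.201405283524
D = 1 − m·sn²u·sn²v = 0.8216180062929493
dn(u+v) = (dn u·dn v − m·sn u·sn v·cn u·cn v)/D = 0.801519501978569/0.8216180062929493 = 0.9755378969783507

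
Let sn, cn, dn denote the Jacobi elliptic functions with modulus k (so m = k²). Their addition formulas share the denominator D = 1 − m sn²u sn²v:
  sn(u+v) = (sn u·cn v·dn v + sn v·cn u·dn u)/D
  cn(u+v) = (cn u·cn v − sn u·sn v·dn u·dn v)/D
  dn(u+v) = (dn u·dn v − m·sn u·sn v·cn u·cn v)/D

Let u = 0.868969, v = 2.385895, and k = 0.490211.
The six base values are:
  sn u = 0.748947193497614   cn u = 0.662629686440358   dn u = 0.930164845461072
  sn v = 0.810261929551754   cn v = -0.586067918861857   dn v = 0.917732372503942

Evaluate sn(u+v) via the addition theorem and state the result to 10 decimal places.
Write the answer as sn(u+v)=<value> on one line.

m = k² = 0.240306824521
D = 1 − m·sn²u·sn²v = 0.9115048707697519
sn(u+v) = (sn u·cn v·dn v + sn v·cn u·dn u)/D = 0.096584991299049/0.9115048707697519 = 0.1059621230739935

sn(u+v)=0.1059621231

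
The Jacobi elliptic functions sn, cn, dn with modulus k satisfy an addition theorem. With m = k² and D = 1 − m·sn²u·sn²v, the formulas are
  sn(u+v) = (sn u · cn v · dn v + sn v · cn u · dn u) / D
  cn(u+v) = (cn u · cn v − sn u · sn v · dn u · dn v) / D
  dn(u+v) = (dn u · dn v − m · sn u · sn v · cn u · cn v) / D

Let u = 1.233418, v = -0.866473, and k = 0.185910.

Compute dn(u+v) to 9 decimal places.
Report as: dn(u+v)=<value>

dn(u+v)=0.997776415

sn u = 0.9409611052912323, cn u = 0.3385146944064652, dn u = 0.9845801480706334
sn v = -0.7599599850306894, cn v = 0.6499698617260299, dn v = 0.9899690833062517
m = k² = 0.0345625281
D = 1 − m·sn²u·sn²v = 0.9823261853070028
dn(u+v) = (dn u·dn v − m·sn u·sn v·cn u·cn v)/D = 0.9801418996290976/0.9823261853070028 = 0.9977764150945211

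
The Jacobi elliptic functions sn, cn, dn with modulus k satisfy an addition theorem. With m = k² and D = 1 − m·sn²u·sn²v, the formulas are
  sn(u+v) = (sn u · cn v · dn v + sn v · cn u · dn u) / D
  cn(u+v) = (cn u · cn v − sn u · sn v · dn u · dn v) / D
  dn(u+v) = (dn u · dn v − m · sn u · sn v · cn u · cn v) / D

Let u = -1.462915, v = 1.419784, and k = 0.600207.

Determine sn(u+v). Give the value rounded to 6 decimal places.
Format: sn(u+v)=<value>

sn(u+v)=-0.043113

sn u = -0.9733253079569885, cn u = 0.2294293897704334, dn u = 0.811612135695189
sn v = 0.9646787087560375, cn v = 0.2634292862853032, dn v = 0.8153226317439889
m = k² = 0.360248442849
D = 1 − m·sn²u·sn²v = 0.682397779020185
sn(u+v) = (sn u·cn v·dn v + sn v·cn u·dn u)/D = -0.02942009094659881/0.682397779020185 = -0.0431128175546547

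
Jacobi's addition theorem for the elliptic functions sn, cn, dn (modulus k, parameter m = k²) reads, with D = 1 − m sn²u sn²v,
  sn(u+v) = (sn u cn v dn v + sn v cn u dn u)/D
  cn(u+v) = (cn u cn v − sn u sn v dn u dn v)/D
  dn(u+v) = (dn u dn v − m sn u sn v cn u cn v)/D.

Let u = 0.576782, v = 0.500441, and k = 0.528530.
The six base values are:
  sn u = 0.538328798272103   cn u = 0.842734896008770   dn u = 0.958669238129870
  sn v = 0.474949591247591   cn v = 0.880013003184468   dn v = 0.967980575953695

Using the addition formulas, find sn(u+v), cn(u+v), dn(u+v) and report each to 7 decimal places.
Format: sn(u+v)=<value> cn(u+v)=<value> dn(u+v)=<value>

m = k² = 0.2793439609
D = 1 − m·sn²u·sn²v = 0.9817387900343173
sn(u+v) = (sn u·cn v·dn v + sn v·cn u·dn u)/D = 0.8422812620322739/0.9817387900343173 = 0.8579484386094508
cn(u+v) = (cn u·cn v − sn u·sn v·dn u·dn v)/D = 0.5043543669756069/0.9817387900343173 = 0.5137358043660238
dn(u+v) = (dn u·dn v − m·sn u·sn v·cn u·cn v)/D = 0.8750050902254552/0.9817387900343173 = 0.891280958955354

sn(u+v)=0.8579484 cn(u+v)=0.5137358 dn(u+v)=0.8912810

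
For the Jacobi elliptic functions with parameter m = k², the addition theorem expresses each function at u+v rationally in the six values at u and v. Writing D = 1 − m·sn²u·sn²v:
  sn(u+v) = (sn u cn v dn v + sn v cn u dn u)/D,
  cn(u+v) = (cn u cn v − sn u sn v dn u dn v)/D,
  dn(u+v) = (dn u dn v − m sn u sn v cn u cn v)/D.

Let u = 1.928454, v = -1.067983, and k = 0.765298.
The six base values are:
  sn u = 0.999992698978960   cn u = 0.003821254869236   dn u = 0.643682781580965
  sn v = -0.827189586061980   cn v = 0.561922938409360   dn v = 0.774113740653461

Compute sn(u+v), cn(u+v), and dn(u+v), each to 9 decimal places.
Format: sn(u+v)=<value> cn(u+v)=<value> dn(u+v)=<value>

sn(u+v)=0.722484340 cn(u+v)=0.691387286 dn(u+v)=0.833237119

m = k² = 0.585681028804
D = 1 − m·sn²u·sn²v = 0.5992579351850736
sn(u+v) = (sn u·cn v·dn v + sn v·cn u·dn u)/D = 0.4329544735813772/0.5992579351850736 = 0.7224843396486096
cn(u+v) = (cn u·cn v − sn u·sn v·dn u·dn v)/D = 0.4143193173002563/0.5992579351850736 = 0.6913872857975568
dn(u+v) = (dn u·dn v − m·sn u·sn v·cn u·cn v)/D = 0.4993239552114714/0.5992579351850736 = 0.8332371185994579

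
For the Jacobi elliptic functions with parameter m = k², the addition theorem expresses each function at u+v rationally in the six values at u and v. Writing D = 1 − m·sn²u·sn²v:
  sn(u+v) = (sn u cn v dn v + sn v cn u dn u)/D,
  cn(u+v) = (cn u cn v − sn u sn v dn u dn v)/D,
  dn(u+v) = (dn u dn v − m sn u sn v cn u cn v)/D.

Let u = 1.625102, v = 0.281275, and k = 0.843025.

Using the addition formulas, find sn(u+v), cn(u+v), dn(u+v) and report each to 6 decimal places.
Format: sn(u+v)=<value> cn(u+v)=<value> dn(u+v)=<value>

sn(u+v)=0.995010 cn(u+v)=0.099773 dn(u+v)=0.544411

sn u = 0.9670925283822115, cn u = 0.2544249232038825, dn u = 0.5790624650800266
sn v = 0.2750938666012934, cn v = 0.961417372715071, dn v = 0.9727370070489479
m = k² = 0.710691150625
D = 1 − m·sn²u·sn²v = 0.9496987498320548
sn(u+v) = (sn u·cn v·dn v + sn v·cn u·dn u)/D = 0.9449599923326978/0.9496987498320548 = 0.9950102519349478
cn(u+v) = (cn u·cn v − sn u·sn v·dn u·dn v)/D = 0.09475404119696132/0.9496987498320548 = 0.09977273447366091
dn(u+v) = (dn u·dn v − m·sn u·sn v·cn u·cn v)/D = 0.5170265835118064/0.9496987498320548 = 0.5444111446953444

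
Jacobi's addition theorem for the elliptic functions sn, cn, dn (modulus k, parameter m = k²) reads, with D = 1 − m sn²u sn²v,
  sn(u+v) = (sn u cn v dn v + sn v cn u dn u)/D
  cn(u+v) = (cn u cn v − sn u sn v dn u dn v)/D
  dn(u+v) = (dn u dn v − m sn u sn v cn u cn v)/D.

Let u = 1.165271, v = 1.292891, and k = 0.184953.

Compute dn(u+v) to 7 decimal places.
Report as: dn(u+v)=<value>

sn u = 0.9161655974594402, cn u = 0.4007999476444413, dn u = 0.9855392022002439
sn v = 0.9591797060728773, cn v = 0.2827972621118329, dn v = 0.9841382612925295
m = k² = 0.034207612209
D = 1 − m·sn²u·sn²v = 0.9735837793915905
dn(u+v) = (dn u·dn v − m·sn u·sn v·cn u·cn v)/D = 0.9664996215815651/0.9735837793915905 = 0.9927236279404199

dn(u+v)=0.9927236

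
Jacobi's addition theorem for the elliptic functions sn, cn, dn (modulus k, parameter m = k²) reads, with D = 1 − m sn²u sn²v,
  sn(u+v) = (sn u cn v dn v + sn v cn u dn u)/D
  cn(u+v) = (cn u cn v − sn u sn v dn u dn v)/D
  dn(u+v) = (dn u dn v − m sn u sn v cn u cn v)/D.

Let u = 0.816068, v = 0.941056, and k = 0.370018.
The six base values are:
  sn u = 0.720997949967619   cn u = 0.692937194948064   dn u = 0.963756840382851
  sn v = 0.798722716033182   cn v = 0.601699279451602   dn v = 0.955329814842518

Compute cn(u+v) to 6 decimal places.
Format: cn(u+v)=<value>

cn(u+v)=-0.118662

m = k² = 0.136913320324
D = 1 − m·sn²u·sn²v = 0.9545947747163987
cn(u+v) = (cn u·cn v − sn u·sn v·dn u·dn v)/D = -0.1132737990683848/0.9545947747163987 = -0.1186616584005893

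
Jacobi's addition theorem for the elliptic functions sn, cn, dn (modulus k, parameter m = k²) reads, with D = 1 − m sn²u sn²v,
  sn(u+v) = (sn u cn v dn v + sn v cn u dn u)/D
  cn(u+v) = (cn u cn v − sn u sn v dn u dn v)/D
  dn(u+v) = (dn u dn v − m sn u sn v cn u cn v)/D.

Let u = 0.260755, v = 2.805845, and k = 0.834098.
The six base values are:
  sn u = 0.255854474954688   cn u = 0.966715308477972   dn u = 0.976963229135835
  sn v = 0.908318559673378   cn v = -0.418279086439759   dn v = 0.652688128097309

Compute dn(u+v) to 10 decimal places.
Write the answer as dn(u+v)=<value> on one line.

m = k² = 0.695719473604
D = 1 − m·sn²u·sn²v = 0.9624252092522436
dn(u+v) = (dn u·dn v − m·sn u·sn v·cn u·cn v)/D = 0.7030300725990387/0.9624252092522436 = 0.7304776161726458

dn(u+v)=0.7304776162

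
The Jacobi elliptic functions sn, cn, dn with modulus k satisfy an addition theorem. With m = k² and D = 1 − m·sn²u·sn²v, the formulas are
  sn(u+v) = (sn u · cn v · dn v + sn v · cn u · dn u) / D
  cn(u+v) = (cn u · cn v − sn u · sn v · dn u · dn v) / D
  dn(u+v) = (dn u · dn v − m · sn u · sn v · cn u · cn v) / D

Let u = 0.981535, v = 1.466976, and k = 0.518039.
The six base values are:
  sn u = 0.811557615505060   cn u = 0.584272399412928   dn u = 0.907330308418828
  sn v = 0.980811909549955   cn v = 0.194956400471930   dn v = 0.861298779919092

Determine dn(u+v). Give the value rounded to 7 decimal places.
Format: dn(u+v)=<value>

m = k² = 0.268364405521
D = 1 − m·sn²u·sn²v = 0.8299662672847463
dn(u+v) = (dn u·dn v − m·sn u·sn v·cn u·cn v)/D = 0.7571502040260875/0.8299662672847463 = 0.9122662376425512

dn(u+v)=0.9122662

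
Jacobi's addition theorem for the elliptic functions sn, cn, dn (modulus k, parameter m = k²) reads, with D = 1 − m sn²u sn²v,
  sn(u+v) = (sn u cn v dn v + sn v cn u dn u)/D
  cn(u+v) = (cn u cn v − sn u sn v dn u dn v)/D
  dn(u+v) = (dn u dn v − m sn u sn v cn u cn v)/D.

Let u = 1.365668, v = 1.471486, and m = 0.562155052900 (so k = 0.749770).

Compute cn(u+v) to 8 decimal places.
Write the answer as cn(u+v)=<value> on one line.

sn u = 0.9321590703516719, cn u = 0.362048985029798, dn u = 0.7152146056400959
sn v = 0.9565737449121791, cn v = 0.2914904295936479, dn v = 0.6968567932328613
m = k² = 0.5621550529
D = 1 − m·sn²u·sn²v = 0.5530354375160008
cn(u+v) = (cn u·cn v − sn u·sn v·dn u·dn v)/D = -0.338880868940081/0.5530354375160008 = -0.6127651972216994

cn(u+v)=-0.61276520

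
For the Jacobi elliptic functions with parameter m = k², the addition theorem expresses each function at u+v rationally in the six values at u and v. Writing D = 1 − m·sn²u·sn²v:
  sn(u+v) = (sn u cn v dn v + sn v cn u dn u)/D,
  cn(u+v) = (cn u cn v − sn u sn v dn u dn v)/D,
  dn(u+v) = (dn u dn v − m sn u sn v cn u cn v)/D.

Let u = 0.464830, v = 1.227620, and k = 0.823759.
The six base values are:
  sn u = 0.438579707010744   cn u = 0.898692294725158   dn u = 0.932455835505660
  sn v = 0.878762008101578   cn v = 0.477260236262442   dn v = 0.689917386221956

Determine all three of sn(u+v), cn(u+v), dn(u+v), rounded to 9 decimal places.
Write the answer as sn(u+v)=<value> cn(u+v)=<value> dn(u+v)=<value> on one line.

m = k² = 0.678578890081
D = 1 − m·sn²u·sn²v = 0.8992047755070243
sn(u+v) = (sn u·cn v·dn v + sn v·cn u·dn u)/D = 0.8808057429079404/0.8992047755070243 = 0.9795385510617318
cn(u+v) = (cn u·cn v − sn u·sn v·dn u·dn v)/D = 0.1809709135607961/0.8992047755070243 = 0.2012566197268627
dn(u+v) = (dn u·dn v − m·sn u·sn v·cn u·cn v)/D = 0.5311449872137107/0.8992047755070243 = 0.5906830142380194

sn(u+v)=0.979538551 cn(u+v)=0.201256620 dn(u+v)=0.590683014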